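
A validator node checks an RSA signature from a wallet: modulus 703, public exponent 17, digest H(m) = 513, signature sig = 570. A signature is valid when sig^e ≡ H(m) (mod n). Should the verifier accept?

accept

sig^2 ≡ 570^2 = 324900 ≡ 114
sig^4 ≡ 114^2 = 12996 ≡ 342
sig^8 ≡ 342^2 = 116964 ≡ 266
sig^16 ≡ 266^2 = 70756 ≡ 456
17 = 16 + 1, so sig^17 ≡ 456·570 ≡ 513 (mod 703)
513 = H(m), so the signature checks out.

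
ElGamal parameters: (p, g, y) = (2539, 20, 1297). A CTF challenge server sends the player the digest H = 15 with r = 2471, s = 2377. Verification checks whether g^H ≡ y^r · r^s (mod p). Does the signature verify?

Left side g^H mod p:
20^2 = 400
20^4 ≡ 400^2 = 160000 ≡ 43
20^8 ≡ 43^2 = 1849
15 = 8 + 4 + 2 + 1, so 20^15 ≡ 1849·43·400·20 ≡ 954 (mod 2539)
Right side y^r · r^s mod p:
1297^2 = 1682209 ≡ 1391
1297^4 ≡ 1391^2 = 1934881 ≡ 163
1297^8 ≡ 163^2 = 26569 ≡ 1179
1297^16 ≡ 1179^2 = 1390041 ≡ 1208
1297^32 ≡ 1208^2 = 1459264 ≡ 1878
1297^64 ≡ 1878^2 = 3526884 ≡ 213
1297^128 ≡ 213^2 = 45369 ≡ 2206
1297^256 ≡ 2206^2 = 4866436 ≡ 1712
1297^512 ≡ 1712^2 = 2930944 ≡ 938
1297^1024 ≡ 938^2 = 879844 ≡ 1350
1297^2048 ≡ 1350^2 = 1822500 ≡ 2037
2471 = 2048 + 256 + 128 + 32 + 4 + 2 + 1, so 1297^2471 ≡ 2037·1712·2206·1878·163·1391·1297 ≡ 2037 (mod 2539)
2471^2 = 6105841 ≡ 2085
2471^4 ≡ 2085^2 = 4347225 ≡ 457
2471^8 ≡ 457^2 = 208849 ≡ 651
2471^16 ≡ 651^2 = 423801 ≡ 2327
2471^32 ≡ 2327^2 = 5414929 ≡ 1781
2471^64 ≡ 1781^2 = 3171961 ≡ 750
2471^128 ≡ 750^2 = 562500 ≡ 1381
2471^256 ≡ 1381^2 = 1907161 ≡ 372
2471^512 ≡ 372^2 = 138384 ≡ 1278
2471^1024 ≡ 1278^2 = 1633284 ≡ 707
2471^2048 ≡ 707^2 = 499849 ≡ 2205
2377 = 2048 + 256 + 64 + 8 + 1, so 2471^2377 ≡ 2205·372·750·651·2471 ≡ 1245 (mod 2539)
2037·1245 = 2536065 ≡ 2143 (mod 2539)
954 ≠ 2143, so verification fails.

does not verify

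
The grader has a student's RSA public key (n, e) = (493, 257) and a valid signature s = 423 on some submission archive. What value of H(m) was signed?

Squares mod 493: s^1≡423, s^2≡463, s^4≡407, s^8≡1, s^16≡1, s^32≡1, s^64≡1, s^128≡1, s^256≡1
257 = 256 + 1, so s^257 ≡ 1·423 ≡ 423 (mod 493)

423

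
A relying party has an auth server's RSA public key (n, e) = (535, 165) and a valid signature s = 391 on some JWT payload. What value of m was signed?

376

Squares mod 535: s^1≡391, s^2≡406, s^4≡56, s^8≡461, s^16≡126, s^32≡361, s^64≡316, s^128≡346
165 = 128 + 32 + 4 + 1, so s^165 ≡ 346·361·56·391 ≡ 376 (mod 535)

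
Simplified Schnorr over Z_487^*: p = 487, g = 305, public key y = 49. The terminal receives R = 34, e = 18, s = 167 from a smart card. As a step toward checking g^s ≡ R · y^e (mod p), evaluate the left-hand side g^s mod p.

40

305^2 = 93025 ≡ 8
305^4 ≡ 8^2 = 64
305^8 ≡ 64^2 = 4096 ≡ 200
305^16 ≡ 200^2 = 40000 ≡ 66
305^32 ≡ 66^2 = 4356 ≡ 460
305^64 ≡ 460^2 = 211600 ≡ 242
305^128 ≡ 242^2 = 58564 ≡ 124
167 = 128 + 32 + 4 + 2 + 1, so 305^167 ≡ 124·460·64·8·305 ≡ 40 (mod 487)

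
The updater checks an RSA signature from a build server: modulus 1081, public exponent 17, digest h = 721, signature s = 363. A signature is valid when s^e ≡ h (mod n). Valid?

yes

s^2 ≡ 363^2 = 131769 ≡ 968
s^4 ≡ 968^2 = 937024 ≡ 878
s^8 ≡ 878^2 = 770884 ≡ 131
s^16 ≡ 131^2 = 17161 ≡ 946
17 = 16 + 1, so s^17 ≡ 946·363 ≡ 721 (mod 1081)
Since 721 equals the digest 721, verification succeeds.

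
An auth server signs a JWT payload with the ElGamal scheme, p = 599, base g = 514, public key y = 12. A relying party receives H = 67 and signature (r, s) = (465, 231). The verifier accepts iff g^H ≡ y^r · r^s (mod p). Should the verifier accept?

accept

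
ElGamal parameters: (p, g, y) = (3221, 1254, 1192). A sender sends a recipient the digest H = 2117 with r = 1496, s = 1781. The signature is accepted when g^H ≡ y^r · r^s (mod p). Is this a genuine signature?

genuine

Left side g^H mod p:
1254^2 = 1572516 ≡ 668
1254^4 ≡ 668^2 = 446224 ≡ 1726
1254^8 ≡ 1726^2 = 2979076 ≡ 2872
1254^16 ≡ 2872^2 = 8248384 ≡ 2624
1254^32 ≡ 2624^2 = 6885376 ≡ 2099
1254^64 ≡ 2099^2 = 4405801 ≡ 2694
1254^128 ≡ 2694^2 = 7257636 ≡ 723
1254^256 ≡ 723^2 = 522729 ≡ 927
1254^512 ≡ 927^2 = 859329 ≡ 2543
1254^1024 ≡ 2543^2 = 6466849 ≡ 2302
1254^2048 ≡ 2302^2 = 5299204 ≡ 659
2117 = 2048 + 64 + 4 + 1, so 1254^2117 ≡ 659·2694·1726·1254 ≡ 2320 (mod 3221)
Right side y^r · r^s mod p:
1192^2 = 1420864 ≡ 403
1192^4 ≡ 403^2 = 162409 ≡ 1359
1192^8 ≡ 1359^2 = 1846881 ≡ 1248
1192^16 ≡ 1248^2 = 1557504 ≡ 1761
1192^32 ≡ 1761^2 = 3101121 ≡ 2519
1192^64 ≡ 2519^2 = 6345361 ≡ 3212
1192^128 ≡ 3212^2 = 10316944 ≡ 81
1192^256 ≡ 81^2 = 6561 ≡ 119
1192^512 ≡ 119^2 = 14161 ≡ 1277
1192^1024 ≡ 1277^2 = 1630729 ≡ 903
1496 = 1024 + 256 + 128 + 64 + 16 + 8, so 1192^1496 ≡ 903·119·81·3212·1761·1248 ≡ 1410 (mod 3221)
1496^2 = 2238016 ≡ 2642
1496^4 ≡ 2642^2 = 6980164 ≡ 257
1496^8 ≡ 257^2 = 66049 ≡ 1629
1496^16 ≡ 1629^2 = 2653641 ≡ 2758
1496^32 ≡ 2758^2 = 7606564 ≡ 1783
1496^64 ≡ 1783^2 = 3179089 ≡ 3183
1496^128 ≡ 3183^2 = 10131489 ≡ 1444
1496^256 ≡ 1444^2 = 2085136 ≡ 1149
1496^512 ≡ 1149^2 = 1320201 ≡ 2812
1496^1024 ≡ 2812^2 = 7907344 ≡ 3010
1781 = 1024 + 512 + 128 + 64 + 32 + 16 + 4 + 1, so 1496^1781 ≡ 3010·2812·1444·3183·1783·2758·257·1496 ≡ 1121 (mod 3221)
1410·1121 = 1580610 ≡ 2320 (mod 3221)
2320 ≡ 2320 (mod 3221), so the signature is genuine.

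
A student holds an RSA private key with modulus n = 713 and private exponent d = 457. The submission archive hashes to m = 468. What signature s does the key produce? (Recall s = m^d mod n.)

m^2 ≡ 468^2 = 219024 ≡ 133
m^4 ≡ 133^2 = 17689 ≡ 577
m^8 ≡ 577^2 = 332929 ≡ 671
m^16 ≡ 671^2 = 450241 ≡ 338
m^32 ≡ 338^2 = 114244 ≡ 164
m^64 ≡ 164^2 = 26896 ≡ 515
m^128 ≡ 515^2 = 265225 ≡ 702
m^256 ≡ 702^2 = 492804 ≡ 121
457 = 256 + 128 + 64 + 8 + 1, so m^457 ≡ 121·702·515·671·468 ≡ 358 (mod 713)

358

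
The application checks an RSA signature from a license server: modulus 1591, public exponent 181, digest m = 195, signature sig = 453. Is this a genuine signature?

sig^2 ≡ 453^2 = 205209 ≡ 1561
sig^4 ≡ 1561^2 = 2436721 ≡ 900
sig^8 ≡ 900^2 = 810000 ≡ 181
sig^16 ≡ 181^2 = 32761 ≡ 941
sig^32 ≡ 941^2 = 885481 ≡ 885
sig^64 ≡ 885^2 = 783225 ≡ 453
sig^128 ≡ 453^2 = 205209 ≡ 1561
181 = 128 + 32 + 16 + 4 + 1, so sig^181 ≡ 1561·885·941·900·453 ≡ 712 (mod 1591)
The recovered value 712 does not match the digest 195.

forged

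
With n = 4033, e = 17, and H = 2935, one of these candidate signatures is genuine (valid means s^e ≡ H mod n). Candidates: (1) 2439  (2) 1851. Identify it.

1

Candidate 1: 2439^2 = 5948721 ≡ 46; 2439^4 ≡ 46^2 = 2116; 2439^8 ≡ 2116^2 = 4477456 ≡ 826; 2439^16 ≡ 826^2 = 682276 ≡ 699; 17 = 16 + 1, so 2439^17 ≡ 699·2439 ≡ 2935 (mod 4033)
  → matches H = 2935
Candidate 2: 1851^2 = 3426201 ≡ 2184; 1851^4 ≡ 2184^2 = 4769856 ≡ 2850; 1851^8 ≡ 2850^2 = 8122500 ≡ 38; 1851^16 ≡ 38^2 = 1444; 17 = 16 + 1, so 1851^17 ≡ 1444·1851 ≡ 2998 (mod 4033)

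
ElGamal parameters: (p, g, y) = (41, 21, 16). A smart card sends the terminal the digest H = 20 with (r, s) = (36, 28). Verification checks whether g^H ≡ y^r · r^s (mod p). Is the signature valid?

Left side g^H mod p:
21^2 = 441 ≡ 31
21^4 ≡ 31^2 = 961 ≡ 18
21^8 ≡ 18^2 = 324 ≡ 37
21^16 ≡ 37^2 = 1369 ≡ 16
20 = 16 + 4, so 21^20 ≡ 16·18 ≡ 1 (mod 41)
Right side y^r · r^s mod p:
16^2 = 256 ≡ 10
16^4 ≡ 10^2 = 100 ≡ 18
16^8 ≡ 18^2 = 324 ≡ 37
16^16 ≡ 37^2 = 1369 ≡ 16
16^32 ≡ 16^2 = 256 ≡ 10
36 = 32 + 4, so 16^36 ≡ 10·18 ≡ 16 (mod 41)
36^2 = 1296 ≡ 25
36^4 ≡ 25^2 = 625 ≡ 10
36^8 ≡ 10^2 = 100 ≡ 18
36^16 ≡ 18^2 = 324 ≡ 37
28 = 16 + 8 + 4, so 36^28 ≡ 37·18·10 ≡ 18 (mod 41)
16·18 = 288 ≡ 1 (mod 41)
1 ≡ 1 (mod 41), so the signature is genuine.

valid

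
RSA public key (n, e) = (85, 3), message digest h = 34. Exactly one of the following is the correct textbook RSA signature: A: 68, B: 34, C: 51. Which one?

B

Candidate A: Squares mod 85: 68^1≡68, 68^2≡34; 3 = 2 + 1, so 68^3 ≡ 34·68 ≡ 17 (mod 85)
Candidate B: Squares mod 85: 34^1≡34, 34^2≡51; 3 = 2 + 1, so 34^3 ≡ 51·34 ≡ 34 (mod 85)
  → matches h = 34
Candidate C: Squares mod 85: 51^1≡51, 51^2≡51; 3 = 2 + 1, so 51^3 ≡ 51·51 ≡ 51 (mod 85)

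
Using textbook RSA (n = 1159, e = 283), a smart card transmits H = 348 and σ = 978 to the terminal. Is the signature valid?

valid

σ^2 ≡ 978^2 = 956484 ≡ 309
σ^4 ≡ 309^2 = 95481 ≡ 443
σ^8 ≡ 443^2 = 196249 ≡ 378
σ^16 ≡ 378^2 = 142884 ≡ 327
σ^32 ≡ 327^2 = 106929 ≡ 301
σ^64 ≡ 301^2 = 90601 ≡ 199
σ^128 ≡ 199^2 = 39601 ≡ 195
σ^256 ≡ 195^2 = 38025 ≡ 937
283 = 256 + 16 + 8 + 2 + 1, so σ^283 ≡ 937·327·378·309·978 ≡ 348 (mod 1159)
348 = H, so the signature checks out.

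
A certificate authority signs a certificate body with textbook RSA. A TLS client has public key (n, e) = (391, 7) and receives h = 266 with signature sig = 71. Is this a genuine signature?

genuine

sig^2 ≡ 71^2 = 5041 ≡ 349
sig^4 ≡ 349^2 = 121801 ≡ 200
7 = 4 + 2 + 1, so sig^7 ≡ 200·349·71 ≡ 266 (mod 391)
sig^7 mod 391 = 266 matches h.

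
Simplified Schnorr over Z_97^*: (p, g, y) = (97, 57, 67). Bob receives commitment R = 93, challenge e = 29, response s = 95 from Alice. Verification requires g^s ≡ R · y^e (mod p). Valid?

g^s mod p:
57^2 = 3249 ≡ 48
57^4 ≡ 48^2 = 2304 ≡ 73
57^8 ≡ 73^2 = 5329 ≡ 91
57^16 ≡ 91^2 = 8281 ≡ 36
57^32 ≡ 36^2 = 1296 ≡ 35
57^64 ≡ 35^2 = 1225 ≡ 61
95 = 64 + 16 + 8 + 4 + 2 + 1, so 57^95 ≡ 61·36·91·73·48·57 ≡ 80 (mod 97)
R · y^e mod p:
67^2 = 4489 ≡ 27
67^4 ≡ 27^2 = 729 ≡ 50
67^8 ≡ 50^2 = 2500 ≡ 75
67^16 ≡ 75^2 = 5625 ≡ 96
29 = 16 + 8 + 4 + 1, so 67^29 ≡ 96·75·50·67 ≡ 77 (mod 97)
93·77 = 7161 ≡ 80 (mod 97)
80 ≡ 80 (mod 97); signature holds.

yes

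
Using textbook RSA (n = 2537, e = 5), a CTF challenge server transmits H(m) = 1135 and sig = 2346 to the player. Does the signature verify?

Squares mod 2537: sig^1≡2346, sig^2≡963, sig^4≡1364
5 = 4 + 1, so sig^5 ≡ 1364·2346 ≡ 787 (mod 2537)
sig^5 mod 2537 = 787, but H(m) = 1135.

does not verify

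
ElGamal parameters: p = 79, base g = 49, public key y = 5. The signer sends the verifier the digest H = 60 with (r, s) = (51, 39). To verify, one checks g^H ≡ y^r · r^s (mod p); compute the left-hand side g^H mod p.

Squares mod 79: 49^1≡49, 49^2≡31, 49^4≡13, 49^8≡11, 49^16≡42, 49^32≡26
60 = 32 + 16 + 8 + 4, so 49^60 ≡ 26·42·11·13 ≡ 52 (mod 79)

52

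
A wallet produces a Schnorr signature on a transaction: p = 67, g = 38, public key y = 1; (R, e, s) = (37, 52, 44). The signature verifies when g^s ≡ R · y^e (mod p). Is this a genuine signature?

genuine

g^s mod p:
Squares mod 67: 38^1≡38, 38^2≡37, 38^4≡29, 38^8≡37, 38^16≡29, 38^32≡37
44 = 32 + 8 + 4, so 38^44 ≡ 37·37·29 ≡ 37 (mod 67)
R · y^e mod p:
Squares mod 67: 1^1≡1, 1^2≡1, 1^4≡1, 1^8≡1, 1^16≡1, 1^32≡1
52 = 32 + 16 + 4, so 1^52 ≡ 1·1·1 ≡ 1 (mod 67)
37·1 = 37 ≡ 37 (mod 67)
37 ≡ 37 (mod 67); signature holds.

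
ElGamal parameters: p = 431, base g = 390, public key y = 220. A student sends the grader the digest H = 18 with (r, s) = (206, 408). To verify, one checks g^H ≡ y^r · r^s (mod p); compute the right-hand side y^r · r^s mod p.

283

220^206 mod 431 = 290
206^408 mod 431 = 160
y^r · r^s ≡ 290·160 = 46400 ≡ 283 (mod 431)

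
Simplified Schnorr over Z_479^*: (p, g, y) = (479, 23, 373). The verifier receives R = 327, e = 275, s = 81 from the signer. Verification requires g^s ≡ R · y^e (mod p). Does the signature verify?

does not verify

g^s mod p:
Squares mod 479: 23^1≡23, 23^2≡50, 23^4≡105, 23^8≡8, 23^16≡64, 23^32≡264, 23^64≡241
81 = 64 + 16 + 1, so 23^81 ≡ 241·64·23 ≡ 292 (mod 479)
R · y^e mod p:
Squares mod 479: 373^1≡373, 373^2≡219, 373^4≡61, 373^8≡368, 373^16≡346, 373^32≡445, 373^64≡198, 373^128≡405, 373^256≡207
275 = 256 + 16 + 2 + 1, so 373^275 ≡ 207·346·219·373 ≡ 321 (mod 479)
327·321 = 104967 ≡ 66 (mod 479)
292 ≠ 66; the check fails.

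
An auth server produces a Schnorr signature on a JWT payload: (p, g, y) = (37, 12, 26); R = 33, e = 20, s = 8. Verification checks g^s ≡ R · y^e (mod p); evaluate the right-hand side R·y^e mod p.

34

26^2 = 676 ≡ 10
26^4 ≡ 10^2 = 100 ≡ 26
26^8 ≡ 26^2 = 676 ≡ 10
26^16 ≡ 10^2 = 100 ≡ 26
20 = 16 + 4, so 26^20 ≡ 26·26 ≡ 10 (mod 37)
R · y^e ≡ 33·10 = 330 ≡ 34 (mod 37)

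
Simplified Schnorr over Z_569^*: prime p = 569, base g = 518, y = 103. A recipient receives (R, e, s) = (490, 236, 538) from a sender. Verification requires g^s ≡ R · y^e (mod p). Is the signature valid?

valid

g^s mod p:
Squares mod 569: 518^1≡518, 518^2≡325, 518^4≡360, 518^8≡437, 518^16≡354, 518^32≡136, 518^64≡288, 518^128≡439, 518^256≡399, 518^512≡450
538 = 512 + 16 + 8 + 2, so 518^538 ≡ 450·354·437·325 ≡ 517 (mod 569)
R · y^e mod p:
Squares mod 569: 103^1≡103, 103^2≡367, 103^4≡405, 103^8≡153, 103^16≡80, 103^32≡141, 103^64≡535, 103^128≡18
236 = 128 + 64 + 32 + 8 + 4, so 103^236 ≡ 18·535·141·153·405 ≡ 404 (mod 569)
490·404 = 197960 ≡ 517 (mod 569)
517 ≡ 517 (mod 569); signature holds.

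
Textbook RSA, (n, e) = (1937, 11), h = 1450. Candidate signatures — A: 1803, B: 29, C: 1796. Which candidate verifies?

Candidate A: Squares mod 1937: 1803^1≡1803, 1803^2≡523, 1803^4≡412, 1803^8≡1225; 11 = 8 + 2 + 1, so 1803^11 ≡ 1225·523·1803 ≡ 1264 (mod 1937)
Candidate B: Squares mod 1937: 29^1≡29, 29^2≡841, 29^4≡276, 29^8≡633; 11 = 8 + 2 + 1, so 29^11 ≡ 633·841·29 ≡ 347 (mod 1937)
Candidate C: Squares mod 1937: 1796^1≡1796, 1796^2≡511, 1796^4≡1563, 1796^8≡412; 11 = 8 + 2 + 1, so 1796^11 ≡ 412·511·1796 ≡ 1450 (mod 1937)
  → matches h = 1450

C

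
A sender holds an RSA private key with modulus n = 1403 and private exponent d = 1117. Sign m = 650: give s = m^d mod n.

955

m^2 ≡ 650^2 = 422500 ≡ 197
m^4 ≡ 197^2 = 38809 ≡ 928
m^8 ≡ 928^2 = 861184 ≡ 1145
m^16 ≡ 1145^2 = 1311025 ≡ 623
m^32 ≡ 623^2 = 388129 ≡ 901
m^64 ≡ 901^2 = 811801 ≡ 867
m^128 ≡ 867^2 = 751689 ≡ 1084
m^256 ≡ 1084^2 = 1175056 ≡ 745
m^512 ≡ 745^2 = 555025 ≡ 840
m^1024 ≡ 840^2 = 705600 ≡ 1294
1117 = 1024 + 64 + 16 + 8 + 4 + 1, so m^1117 ≡ 1294·867·623·1145·928·650 ≡ 955 (mod 1403)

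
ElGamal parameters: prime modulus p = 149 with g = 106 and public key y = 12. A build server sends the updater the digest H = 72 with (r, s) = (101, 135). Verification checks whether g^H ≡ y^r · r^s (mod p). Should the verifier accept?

accept

Left side g^H mod p:
106^2 = 11236 ≡ 61
106^4 ≡ 61^2 = 3721 ≡ 145
106^8 ≡ 145^2 = 21025 ≡ 16
106^16 ≡ 16^2 = 256 ≡ 107
106^32 ≡ 107^2 = 11449 ≡ 125
106^64 ≡ 125^2 = 15625 ≡ 129
72 = 64 + 8, so 106^72 ≡ 129·16 ≡ 127 (mod 149)
Right side y^r · r^s mod p:
12^2 = 144
12^4 ≡ 144^2 = 20736 ≡ 25
12^8 ≡ 25^2 = 625 ≡ 29
12^16 ≡ 29^2 = 841 ≡ 96
12^32 ≡ 96^2 = 9216 ≡ 127
12^64 ≡ 127^2 = 16129 ≡ 37
101 = 64 + 32 + 4 + 1, so 12^101 ≡ 37·127·25·12 ≡ 11 (mod 149)
101^2 = 10201 ≡ 69
101^4 ≡ 69^2 = 4761 ≡ 142
101^8 ≡ 142^2 = 20164 ≡ 49
101^16 ≡ 49^2 = 2401 ≡ 17
101^32 ≡ 17^2 = 289 ≡ 140
101^64 ≡ 140^2 = 19600 ≡ 81
101^128 ≡ 81^2 = 6561 ≡ 5
135 = 128 + 4 + 2 + 1, so 101^135 ≡ 5·142·69·101 ≡ 147 (mod 149)
11·147 = 1617 ≡ 127 (mod 149)
127 ≡ 127 (mod 149), so the signature is genuine.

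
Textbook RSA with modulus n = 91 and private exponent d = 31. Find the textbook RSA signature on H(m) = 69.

69

(H(m))^2 ≡ 69^2 = 4761 ≡ 29
(H(m))^4 ≡ 29^2 = 841 ≡ 22
(H(m))^8 ≡ 22^2 = 484 ≡ 29
(H(m))^16 ≡ 29^2 = 841 ≡ 22
31 = 16 + 8 + 4 + 2 + 1, so (H(m))^31 ≡ 22·29·22·29·69 ≡ 69 (mod 91)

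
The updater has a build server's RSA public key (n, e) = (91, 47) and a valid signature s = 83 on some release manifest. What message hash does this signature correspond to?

34

Squares mod 91: s^1≡83, s^2≡64, s^4≡1, s^8≡1, s^16≡1, s^32≡1
47 = 32 + 8 + 4 + 2 + 1, so s^47 ≡ 1·1·1·64·83 ≡ 34 (mod 91)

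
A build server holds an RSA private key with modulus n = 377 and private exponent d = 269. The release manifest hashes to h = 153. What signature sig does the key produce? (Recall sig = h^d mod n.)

329

h^269 mod 377 = 329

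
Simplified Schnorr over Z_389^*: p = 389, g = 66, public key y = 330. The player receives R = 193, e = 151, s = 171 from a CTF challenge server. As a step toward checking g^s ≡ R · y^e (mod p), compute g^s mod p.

76

66^2 = 4356 ≡ 77
66^4 ≡ 77^2 = 5929 ≡ 94
66^8 ≡ 94^2 = 8836 ≡ 278
66^16 ≡ 278^2 = 77284 ≡ 262
66^32 ≡ 262^2 = 68644 ≡ 180
66^64 ≡ 180^2 = 32400 ≡ 113
66^128 ≡ 113^2 = 12769 ≡ 321
171 = 128 + 32 + 8 + 2 + 1, so 66^171 ≡ 321·180·278·77·66 ≡ 76 (mod 389)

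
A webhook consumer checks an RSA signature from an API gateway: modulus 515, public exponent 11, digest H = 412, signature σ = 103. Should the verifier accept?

σ^2 ≡ 103^2 = 10609 ≡ 309
σ^4 ≡ 309^2 = 95481 ≡ 206
σ^8 ≡ 206^2 = 42436 ≡ 206
11 = 8 + 2 + 1, so σ^11 ≡ 206·309·103 ≡ 412 (mod 515)
412 = H, so the signature checks out.

accept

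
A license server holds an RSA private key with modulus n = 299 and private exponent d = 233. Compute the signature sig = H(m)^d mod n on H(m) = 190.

151

(H(m))^2 ≡ 190^2 = 36100 ≡ 220
(H(m))^4 ≡ 220^2 = 48400 ≡ 261
(H(m))^8 ≡ 261^2 = 68121 ≡ 248
(H(m))^16 ≡ 248^2 = 61504 ≡ 209
(H(m))^32 ≡ 209^2 = 43681 ≡ 27
(H(m))^64 ≡ 27^2 = 729 ≡ 131
(H(m))^128 ≡ 131^2 = 17161 ≡ 118
233 = 128 + 64 + 32 + 8 + 1, so (H(m))^233 ≡ 118·131·27·248·190 ≡ 151 (mod 299)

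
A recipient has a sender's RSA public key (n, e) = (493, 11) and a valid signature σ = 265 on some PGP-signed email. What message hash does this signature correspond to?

σ^2 ≡ 265^2 = 70225 ≡ 219
σ^4 ≡ 219^2 = 47961 ≡ 140
σ^8 ≡ 140^2 = 19600 ≡ 373
11 = 8 + 2 + 1, so σ^11 ≡ 373·219·265 ≡ 411 (mod 493)

411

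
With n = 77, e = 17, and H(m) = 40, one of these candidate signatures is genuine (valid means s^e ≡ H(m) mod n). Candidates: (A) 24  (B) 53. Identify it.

Candidate A: 24^2 = 576 ≡ 37; 24^4 ≡ 37^2 = 1369 ≡ 60; 24^8 ≡ 60^2 = 3600 ≡ 58; 24^16 ≡ 58^2 = 3364 ≡ 53; 17 = 16 + 1, so 24^17 ≡ 53·24 ≡ 40 (mod 77)
  → matches H(m) = 40
Candidate B: 53^2 = 2809 ≡ 37; 53^4 ≡ 37^2 = 1369 ≡ 60; 53^8 ≡ 60^2 = 3600 ≡ 58; 53^16 ≡ 58^2 = 3364 ≡ 53; 17 = 16 + 1, so 53^17 ≡ 53·53 ≡ 37 (mod 77)

A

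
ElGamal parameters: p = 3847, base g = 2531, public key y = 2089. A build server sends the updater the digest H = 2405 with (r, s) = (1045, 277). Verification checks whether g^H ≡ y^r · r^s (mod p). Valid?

no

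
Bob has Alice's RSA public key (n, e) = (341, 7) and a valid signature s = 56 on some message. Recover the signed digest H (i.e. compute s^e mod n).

s^2 ≡ 56^2 = 3136 ≡ 67
s^4 ≡ 67^2 = 4489 ≡ 56
7 = 4 + 2 + 1, so s^7 ≡ 56·67·56 ≡ 56 (mod 341)

56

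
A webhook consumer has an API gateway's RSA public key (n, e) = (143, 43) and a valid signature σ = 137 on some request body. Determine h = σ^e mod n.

136

σ^2 ≡ 137^2 = 18769 ≡ 36
σ^4 ≡ 36^2 = 1296 ≡ 9
σ^8 ≡ 9^2 = 81
σ^16 ≡ 81^2 = 6561 ≡ 126
σ^32 ≡ 126^2 = 15876 ≡ 3
43 = 32 + 8 + 2 + 1, so σ^43 ≡ 3·81·36·137 ≡ 136 (mod 143)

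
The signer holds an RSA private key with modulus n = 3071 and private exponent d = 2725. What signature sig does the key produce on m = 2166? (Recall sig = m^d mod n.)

200

m^2 ≡ 2166^2 = 4691556 ≡ 2139
m^4 ≡ 2139^2 = 4575321 ≡ 2602
m^8 ≡ 2602^2 = 6770404 ≡ 1920
m^16 ≡ 1920^2 = 3686400 ≡ 1200
m^32 ≡ 1200^2 = 1440000 ≡ 2772
m^64 ≡ 2772^2 = 7683984 ≡ 342
m^128 ≡ 342^2 = 116964 ≡ 266
m^256 ≡ 266^2 = 70756 ≡ 123
m^512 ≡ 123^2 = 15129 ≡ 2845
m^1024 ≡ 2845^2 = 8094025 ≡ 1940
m^2048 ≡ 1940^2 = 3763600 ≡ 1625
2725 = 2048 + 512 + 128 + 32 + 4 + 1, so m^2725 ≡ 1625·2845·266·2772·2602·2166 ≡ 200 (mod 3071)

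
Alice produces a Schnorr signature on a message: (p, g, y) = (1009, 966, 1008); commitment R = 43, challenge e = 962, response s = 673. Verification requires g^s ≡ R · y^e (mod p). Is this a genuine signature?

forged

g^s mod p:
Squares mod 1009: 966^1≡966, 966^2≡840, 966^4≡309, 966^8≡635, 966^16≡634, 966^32≡374, 966^64≡634, 966^128≡374, 966^256≡634, 966^512≡374
673 = 512 + 128 + 32 + 1, so 966^673 ≡ 374·374·374·966 ≡ 966 (mod 1009)
R · y^e mod p:
Squares mod 1009: 1008^1≡1008, 1008^2≡1, 1008^4≡1, 1008^8≡1, 1008^16≡1, 1008^32≡1, 1008^64≡1, 1008^128≡1, 1008^256≡1, 1008^512≡1
962 = 512 + 256 + 128 + 64 + 2, so 1008^962 ≡ 1·1·1·1·1 ≡ 1 (mod 1009)
43·1 = 43 ≡ 43 (mod 1009)
966 ≠ 43; the check fails.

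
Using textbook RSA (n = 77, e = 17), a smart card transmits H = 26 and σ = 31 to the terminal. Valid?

yes

σ^2 ≡ 31^2 = 961 ≡ 37
σ^4 ≡ 37^2 = 1369 ≡ 60
σ^8 ≡ 60^2 = 3600 ≡ 58
σ^16 ≡ 58^2 = 3364 ≡ 53
17 = 16 + 1, so σ^17 ≡ 53·31 ≡ 26 (mod 77)
σ^17 mod 77 = 26 matches H.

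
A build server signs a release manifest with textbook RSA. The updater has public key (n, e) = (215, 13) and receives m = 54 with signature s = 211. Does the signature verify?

does not verify

Squares mod 215: s^1≡211, s^2≡16, s^4≡41, s^8≡176
13 = 8 + 4 + 1, so s^13 ≡ 176·41·211 ≡ 161 (mod 215)
161 ≠ 54, so verification fails.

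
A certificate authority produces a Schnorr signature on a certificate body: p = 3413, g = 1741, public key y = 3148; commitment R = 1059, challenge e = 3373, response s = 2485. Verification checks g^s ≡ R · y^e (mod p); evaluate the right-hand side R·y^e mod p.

2904

Squares mod 3413: 3148^1≡3148, 3148^2≡1965, 3148^4≡1122, 3148^8≡2900, 3148^16≡368, 3148^32≡2317, 3148^64≡3253, 3148^128≡1709, 3148^256≡2566, 3148^512≡679, 3148^1024≡286, 3148^2048≡3297
3373 = 2048 + 1024 + 256 + 32 + 8 + 4 + 1, so 3148^3373 ≡ 3297·286·2566·2317·2900·1122·3148 ≡ 3029 (mod 3413)
R · y^e ≡ 1059·3029 = 3207711 ≡ 2904 (mod 3413)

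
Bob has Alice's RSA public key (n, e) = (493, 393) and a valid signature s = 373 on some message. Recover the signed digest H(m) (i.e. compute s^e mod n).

373

Squares mod 493: s^1≡373, s^2≡103, s^4≡256, s^8≡460, s^16≡103, s^32≡256, s^64≡460, s^128≡103, s^256≡256
393 = 256 + 128 + 8 + 1, so s^393 ≡ 256·103·460·373 ≡ 373 (mod 493)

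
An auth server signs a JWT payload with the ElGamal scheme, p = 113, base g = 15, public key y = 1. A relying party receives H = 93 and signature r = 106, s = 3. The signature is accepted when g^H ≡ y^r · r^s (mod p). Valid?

Left side g^H mod p:
15^2 = 225 ≡ 112
15^4 ≡ 112^2 = 12544 ≡ 1
15^8 ≡ 1^2 = 1
15^16 ≡ 1^2 = 1
15^32 ≡ 1^2 = 1
15^64 ≡ 1^2 = 1
93 = 64 + 16 + 8 + 4 + 1, so 15^93 ≡ 1·1·1·1·15 ≡ 15 (mod 113)
Right side y^r · r^s mod p:
1^2 = 1
1^4 ≡ 1^2 = 1
1^8 ≡ 1^2 = 1
1^16 ≡ 1^2 = 1
1^32 ≡ 1^2 = 1
1^64 ≡ 1^2 = 1
106 = 64 + 32 + 8 + 2, so 1^106 ≡ 1·1·1·1 ≡ 1 (mod 113)
106^2 = 11236 ≡ 49
3 = 2 + 1, so 106^3 ≡ 49·106 ≡ 109 (mod 113)
1·109 = 109 ≡ 109 (mod 113)
15 ≠ 109, so verification fails.

no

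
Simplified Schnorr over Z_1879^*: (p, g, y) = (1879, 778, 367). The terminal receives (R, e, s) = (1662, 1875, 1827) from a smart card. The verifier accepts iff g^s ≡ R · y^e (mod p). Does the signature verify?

verifies

g^s mod p:
778^2 = 605284 ≡ 246
778^4 ≡ 246^2 = 60516 ≡ 388
778^8 ≡ 388^2 = 150544 ≡ 224
778^16 ≡ 224^2 = 50176 ≡ 1322
778^32 ≡ 1322^2 = 1747684 ≡ 214
778^64 ≡ 214^2 = 45796 ≡ 700
778^128 ≡ 700^2 = 490000 ≡ 1460
778^256 ≡ 1460^2 = 2131600 ≡ 814
778^512 ≡ 814^2 = 662596 ≡ 1188
778^1024 ≡ 1188^2 = 1411344 ≡ 215
1827 = 1024 + 512 + 256 + 32 + 2 + 1, so 778^1827 ≡ 215·1188·814·214·246·778 ≡ 542 (mod 1879)
R · y^e mod p:
367^2 = 134689 ≡ 1280
367^4 ≡ 1280^2 = 1638400 ≡ 1791
367^8 ≡ 1791^2 = 3207681 ≡ 228
367^16 ≡ 228^2 = 51984 ≡ 1251
367^32 ≡ 1251^2 = 1565001 ≡ 1673
367^64 ≡ 1673^2 = 2798929 ≡ 1098
367^128 ≡ 1098^2 = 1205604 ≡ 1165
367^256 ≡ 1165^2 = 1357225 ≡ 587
367^512 ≡ 587^2 = 344569 ≡ 712
367^1024 ≡ 712^2 = 506944 ≡ 1493
1875 = 1024 + 512 + 256 + 64 + 16 + 2 + 1, so 367^1875 ≡ 1493·712·587·1098·1251·1280·367 ≡ 188 (mod 1879)
1662·188 = 312456 ≡ 542 (mod 1879)
542 ≡ 542 (mod 1879); signature holds.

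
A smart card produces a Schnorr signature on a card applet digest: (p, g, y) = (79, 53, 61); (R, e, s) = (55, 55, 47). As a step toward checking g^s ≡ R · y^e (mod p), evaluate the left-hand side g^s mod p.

59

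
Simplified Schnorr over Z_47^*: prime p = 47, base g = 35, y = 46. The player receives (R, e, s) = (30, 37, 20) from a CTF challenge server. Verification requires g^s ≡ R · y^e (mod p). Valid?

yes

g^s mod p:
Squares mod 47: 35^1≡35, 35^2≡3, 35^4≡9, 35^8≡34, 35^16≡28
20 = 16 + 4, so 35^20 ≡ 28·9 ≡ 17 (mod 47)
R · y^e mod p:
Squares mod 47: 46^1≡46, 46^2≡1, 46^4≡1, 46^8≡1, 46^16≡1, 46^32≡1
37 = 32 + 4 + 1, so 46^37 ≡ 1·1·46 ≡ 46 (mod 47)
30·46 = 1380 ≡ 17 (mod 47)
17 ≡ 17 (mod 47); signature holds.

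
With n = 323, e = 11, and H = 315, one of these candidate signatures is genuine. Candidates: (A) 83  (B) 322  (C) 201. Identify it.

A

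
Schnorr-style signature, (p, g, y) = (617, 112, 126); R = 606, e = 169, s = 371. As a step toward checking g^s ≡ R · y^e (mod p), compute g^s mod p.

465

112^2 = 12544 ≡ 204
112^4 ≡ 204^2 = 41616 ≡ 277
112^8 ≡ 277^2 = 76729 ≡ 221
112^16 ≡ 221^2 = 48841 ≡ 98
112^32 ≡ 98^2 = 9604 ≡ 349
112^64 ≡ 349^2 = 121801 ≡ 252
112^128 ≡ 252^2 = 63504 ≡ 570
112^256 ≡ 570^2 = 324900 ≡ 358
371 = 256 + 64 + 32 + 16 + 2 + 1, so 112^371 ≡ 358·252·349·98·204·112 ≡ 465 (mod 617)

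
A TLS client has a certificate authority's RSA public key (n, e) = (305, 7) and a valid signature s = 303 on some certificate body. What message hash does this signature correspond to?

Squares mod 305: s^1≡303, s^2≡4, s^4≡16
7 = 4 + 2 + 1, so s^7 ≡ 16·4·303 ≡ 177 (mod 305)

177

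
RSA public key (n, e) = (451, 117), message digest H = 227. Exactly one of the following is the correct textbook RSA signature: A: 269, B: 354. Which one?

Candidate A: 269^2 = 72361 ≡ 201; 269^4 ≡ 201^2 = 40401 ≡ 262; 269^8 ≡ 262^2 = 68644 ≡ 92; 269^16 ≡ 92^2 = 8464 ≡ 346; 269^32 ≡ 346^2 = 119716 ≡ 201; 269^64 ≡ 201^2 = 40401 ≡ 262; 117 = 64 + 32 + 16 + 4 + 1, so 269^117 ≡ 262·201·346·262·269 ≡ 168 (mod 451)
Candidate B: 354^2 = 125316 ≡ 389; 354^4 ≡ 389^2 = 151321 ≡ 236; 354^8 ≡ 236^2 = 55696 ≡ 223; 354^16 ≡ 223^2 = 49729 ≡ 119; 354^32 ≡ 119^2 = 14161 ≡ 180; 354^64 ≡ 180^2 = 32400 ≡ 379; 117 = 64 + 32 + 16 + 4 + 1, so 354^117 ≡ 379·180·119·236·354 ≡ 227 (mod 451)
  → matches H = 227

B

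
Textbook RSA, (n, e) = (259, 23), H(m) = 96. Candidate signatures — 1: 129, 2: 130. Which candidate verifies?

Candidate 1: 129^2 = 16641 ≡ 65; 129^4 ≡ 65^2 = 4225 ≡ 81; 129^8 ≡ 81^2 = 6561 ≡ 86; 129^16 ≡ 86^2 = 7396 ≡ 144; 23 = 16 + 4 + 2 + 1, so 129^23 ≡ 144·81·65·129 ≡ 96 (mod 259)
  → matches H(m) = 96
Candidate 2: 130^2 = 16900 ≡ 65; 130^4 ≡ 65^2 = 4225 ≡ 81; 130^8 ≡ 81^2 = 6561 ≡ 86; 130^16 ≡ 86^2 = 7396 ≡ 144; 23 = 16 + 4 + 2 + 1, so 130^23 ≡ 144·81·65·130 ≡ 163 (mod 259)

1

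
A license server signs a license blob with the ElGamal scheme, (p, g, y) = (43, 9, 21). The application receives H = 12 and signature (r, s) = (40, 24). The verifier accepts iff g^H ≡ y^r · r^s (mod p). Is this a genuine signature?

Left side g^H mod p:
Squares mod 43: 9^1≡9, 9^2≡38, 9^4≡25, 9^8≡23
12 = 8 + 4, so 9^12 ≡ 23·25 ≡ 16 (mod 43)
Right side y^r · r^s mod p:
Squares mod 43: 21^1≡21, 21^2≡11, 21^4≡35, 21^8≡21, 21^16≡11, 21^32≡35
40 = 32 + 8, so 21^40 ≡ 35·21 ≡ 4 (mod 43)
Squares mod 43: 40^1≡40, 40^2≡9, 40^4≡38, 40^8≡25, 40^16≡23
24 = 16 + 8, so 40^24 ≡ 23·25 ≡ 16 (mod 43)
4·16 = 64 ≡ 21 (mod 43)
16 ≠ 21, so verification fails.

forged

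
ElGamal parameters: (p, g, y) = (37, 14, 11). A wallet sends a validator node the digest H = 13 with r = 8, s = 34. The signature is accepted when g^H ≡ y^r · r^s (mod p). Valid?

no

Left side g^H mod p:
Squares mod 37: 14^1≡14, 14^2≡11, 14^4≡10, 14^8≡26
13 = 8 + 4 + 1, so 14^13 ≡ 26·10·14 ≡ 14 (mod 37)
Right side y^r · r^s mod p:
Squares mod 37: 11^1≡11, 11^2≡10, 11^4≡26, 11^8≡10
11^8 ≡ 10 (mod 37)
Squares mod 37: 8^1≡8, 8^2≡27, 8^4≡26, 8^8≡10, 8^16≡26, 8^32≡10
34 = 32 + 2, so 8^34 ≡ 10·27 ≡ 11 (mod 37)
10·11 = 110 ≡ 36 (mod 37)
14 ≠ 36, so verification fails.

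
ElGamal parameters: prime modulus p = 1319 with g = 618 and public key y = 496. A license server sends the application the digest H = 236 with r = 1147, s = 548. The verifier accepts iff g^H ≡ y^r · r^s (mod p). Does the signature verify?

verifies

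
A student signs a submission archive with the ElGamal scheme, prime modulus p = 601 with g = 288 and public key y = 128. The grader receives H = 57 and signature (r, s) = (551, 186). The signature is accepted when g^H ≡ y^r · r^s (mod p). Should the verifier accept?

accept

Left side g^H mod p:
288^57 mod 601 = 108
Right side y^r · r^s mod p:
128^551 mod 601 = 128
551^186 mod 601 = 245
128·245 = 31360 ≡ 108 (mod 601)
108 ≡ 108 (mod 601), so the signature is genuine.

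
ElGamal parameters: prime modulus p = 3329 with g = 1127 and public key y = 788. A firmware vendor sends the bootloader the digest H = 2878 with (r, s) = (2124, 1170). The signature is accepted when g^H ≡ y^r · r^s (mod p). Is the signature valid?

invalid

Left side g^H mod p:
1127^2 = 1270129 ≡ 1780
1127^4 ≡ 1780^2 = 3168400 ≡ 2521
1127^8 ≡ 2521^2 = 6355441 ≡ 380
1127^16 ≡ 380^2 = 144400 ≡ 1253
1127^32 ≡ 1253^2 = 1570009 ≡ 2050
1127^64 ≡ 2050^2 = 4202500 ≡ 1302
1127^128 ≡ 1302^2 = 1695204 ≡ 743
1127^256 ≡ 743^2 = 552049 ≡ 2764
1127^512 ≡ 2764^2 = 7639696 ≡ 2970
1127^1024 ≡ 2970^2 = 8820900 ≡ 2379
1127^2048 ≡ 2379^2 = 5659641 ≡ 341
2878 = 2048 + 512 + 256 + 32 + 16 + 8 + 4 + 2, so 1127^2878 ≡ 341·2970·2764·2050·1253·380·2521·1780 ≡ 2663 (mod 3329)
Right side y^r · r^s mod p:
788^2 = 620944 ≡ 1750
788^4 ≡ 1750^2 = 3062500 ≡ 3149
788^8 ≡ 3149^2 = 9916201 ≡ 2439
788^16 ≡ 2439^2 = 5948721 ≡ 3127
788^32 ≡ 3127^2 = 9778129 ≡ 856
788^64 ≡ 856^2 = 732736 ≡ 356
788^128 ≡ 356^2 = 126736 ≡ 234
788^256 ≡ 234^2 = 54756 ≡ 1492
788^512 ≡ 1492^2 = 2226064 ≡ 2292
788^1024 ≡ 2292^2 = 5253264 ≡ 102
788^2048 ≡ 102^2 = 10404 ≡ 417
2124 = 2048 + 64 + 8 + 4, so 788^2124 ≡ 417·356·2439·3149 ≡ 590 (mod 3329)
2124^2 = 4511376 ≡ 581
2124^4 ≡ 581^2 = 337561 ≡ 1332
2124^8 ≡ 1332^2 = 1774224 ≡ 3196
2124^16 ≡ 3196^2 = 10214416 ≡ 1044
2124^32 ≡ 1044^2 = 1089936 ≡ 1353
2124^64 ≡ 1353^2 = 1830609 ≡ 2988
2124^128 ≡ 2988^2 = 8928144 ≡ 3095
2124^256 ≡ 3095^2 = 9579025 ≡ 1492
2124^512 ≡ 1492^2 = 2226064 ≡ 2292
2124^1024 ≡ 2292^2 = 5253264 ≡ 102
1170 = 1024 + 128 + 16 + 2, so 2124^1170 ≡ 102·3095·1044·581 ≡ 1903 (mod 3329)
590·1903 = 1122770 ≡ 897 (mod 3329)
2663 ≠ 897, so verification fails.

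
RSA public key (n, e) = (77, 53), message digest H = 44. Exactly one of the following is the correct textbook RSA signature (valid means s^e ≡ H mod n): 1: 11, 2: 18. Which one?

Candidate 1: Squares mod 77: 11^1≡11, 11^2≡44, 11^4≡11, 11^8≡44, 11^16≡11, 11^32≡44; 53 = 32 + 16 + 4 + 1, so 11^53 ≡ 44·11·11·11 ≡ 44 (mod 77)
  → matches H = 44
Candidate 2: Squares mod 77: 18^1≡18, 18^2≡16, 18^4≡25, 18^8≡9, 18^16≡4, 18^32≡16; 53 = 32 + 16 + 4 + 1, so 18^53 ≡ 16·4·25·18 ≡ 2 (mod 77)

1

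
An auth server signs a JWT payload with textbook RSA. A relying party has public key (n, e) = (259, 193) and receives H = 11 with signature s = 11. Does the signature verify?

Squares mod 259: s^1≡11, s^2≡121, s^4≡137, s^8≡121, s^16≡137, s^32≡121, s^64≡137, s^128≡121
193 = 128 + 64 + 1, so s^193 ≡ 121·137·11 ≡ 11 (mod 259)
s^193 mod 259 = 11 matches H.

verifies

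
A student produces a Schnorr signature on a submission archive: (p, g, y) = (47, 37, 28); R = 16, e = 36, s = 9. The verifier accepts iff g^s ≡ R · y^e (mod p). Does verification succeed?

g^s mod p:
Squares mod 47: 37^1≡37, 37^2≡6, 37^4≡36, 37^8≡27
9 = 8 + 1, so 37^9 ≡ 27·37 ≡ 12 (mod 47)
R · y^e mod p:
Squares mod 47: 28^1≡28, 28^2≡32, 28^4≡37, 28^8≡6, 28^16≡36, 28^32≡27
36 = 32 + 4, so 28^36 ≡ 27·37 ≡ 12 (mod 47)
16·12 = 192 ≡ 4 (mod 47)
12 ≠ 4; the check fails.

fails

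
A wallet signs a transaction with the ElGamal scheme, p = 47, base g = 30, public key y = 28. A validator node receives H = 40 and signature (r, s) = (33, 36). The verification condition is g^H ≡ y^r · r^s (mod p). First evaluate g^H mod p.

37

Squares mod 47: 30^1≡30, 30^2≡7, 30^4≡2, 30^8≡4, 30^16≡16, 30^32≡21
40 = 32 + 8, so 30^40 ≡ 21·4 ≡ 37 (mod 47)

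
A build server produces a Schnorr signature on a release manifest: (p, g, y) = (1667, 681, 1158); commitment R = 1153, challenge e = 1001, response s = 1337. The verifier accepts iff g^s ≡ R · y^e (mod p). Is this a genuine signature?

genuine

g^s mod p:
681^2 = 463761 ≡ 335
681^4 ≡ 335^2 = 112225 ≡ 536
681^8 ≡ 536^2 = 287296 ≡ 572
681^16 ≡ 572^2 = 327184 ≡ 452
681^32 ≡ 452^2 = 204304 ≡ 930
681^64 ≡ 930^2 = 864900 ≡ 1394
681^128 ≡ 1394^2 = 1943236 ≡ 1181
681^256 ≡ 1181^2 = 1394761 ≡ 1149
681^512 ≡ 1149^2 = 1320201 ≡ 1604
681^1024 ≡ 1604^2 = 2572816 ≡ 635
1337 = 1024 + 256 + 32 + 16 + 8 + 1, so 681^1337 ≡ 635·1149·930·452·572·681 ≡ 242 (mod 1667)
R · y^e mod p:
1158^2 = 1340964 ≡ 696
1158^4 ≡ 696^2 = 484416 ≡ 986
1158^8 ≡ 986^2 = 972196 ≡ 335
1158^16 ≡ 335^2 = 112225 ≡ 536
1158^32 ≡ 536^2 = 287296 ≡ 572
1158^64 ≡ 572^2 = 327184 ≡ 452
1158^128 ≡ 452^2 = 204304 ≡ 930
1158^256 ≡ 930^2 = 864900 ≡ 1394
1158^512 ≡ 1394^2 = 1943236 ≡ 1181
1001 = 512 + 256 + 128 + 64 + 32 + 8 + 1, so 1158^1001 ≡ 1181·1394·930·452·572·335·1158 ≡ 966 (mod 1667)
1153·966 = 1113798 ≡ 242 (mod 1667)
242 ≡ 242 (mod 1667); signature holds.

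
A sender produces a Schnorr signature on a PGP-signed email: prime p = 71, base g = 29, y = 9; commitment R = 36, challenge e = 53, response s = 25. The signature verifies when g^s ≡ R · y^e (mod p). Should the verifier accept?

accept

g^s mod p:
29^25 mod 71 = 37
R · y^e mod p:
9^53 mod 71 = 3
36·3 = 108 ≡ 37 (mod 71)
37 ≡ 37 (mod 71); signature holds.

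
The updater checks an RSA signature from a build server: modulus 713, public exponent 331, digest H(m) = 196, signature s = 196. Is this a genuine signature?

s^331 mod 713 = 196
s^331 mod 713 = 196 matches H(m).

genuine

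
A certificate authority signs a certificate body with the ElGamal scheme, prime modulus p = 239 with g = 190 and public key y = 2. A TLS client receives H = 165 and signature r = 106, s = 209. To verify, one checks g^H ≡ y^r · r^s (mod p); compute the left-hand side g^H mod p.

207

190^2 = 36100 ≡ 11
190^4 ≡ 11^2 = 121
190^8 ≡ 121^2 = 14641 ≡ 62
190^16 ≡ 62^2 = 3844 ≡ 20
190^32 ≡ 20^2 = 400 ≡ 161
190^64 ≡ 161^2 = 25921 ≡ 109
190^128 ≡ 109^2 = 11881 ≡ 170
165 = 128 + 32 + 4 + 1, so 190^165 ≡ 170·161·121·190 ≡ 207 (mod 239)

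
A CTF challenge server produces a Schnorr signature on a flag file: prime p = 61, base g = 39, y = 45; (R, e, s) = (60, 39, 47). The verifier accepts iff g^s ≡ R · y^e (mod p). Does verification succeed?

fails

g^s mod p:
39^47 mod 61 = 4
R · y^e mod p:
45^39 mod 61 = 3
60·3 = 180 ≡ 58 (mod 61)
4 ≠ 58; the check fails.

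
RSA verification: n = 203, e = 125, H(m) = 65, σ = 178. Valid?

no

Squares mod 203: σ^1≡178, σ^2≡16, σ^4≡53, σ^8≡170, σ^16≡74, σ^32≡198, σ^64≡25
125 = 64 + 32 + 16 + 8 + 4 + 1, so σ^125 ≡ 25·198·74·170·53·178 ≡ 138 (mod 203)
138 ≠ 65, so verification fails.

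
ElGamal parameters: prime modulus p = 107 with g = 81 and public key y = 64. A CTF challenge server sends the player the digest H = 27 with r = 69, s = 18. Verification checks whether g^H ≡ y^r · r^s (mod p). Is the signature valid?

valid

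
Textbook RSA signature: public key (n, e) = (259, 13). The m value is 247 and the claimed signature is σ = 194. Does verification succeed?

σ^2 ≡ 194^2 = 37636 ≡ 81
σ^4 ≡ 81^2 = 6561 ≡ 86
σ^8 ≡ 86^2 = 7396 ≡ 144
13 = 8 + 4 + 1, so σ^13 ≡ 144·86·194 ≡ 12 (mod 259)
The recovered value 12 does not match the digest 247.

fails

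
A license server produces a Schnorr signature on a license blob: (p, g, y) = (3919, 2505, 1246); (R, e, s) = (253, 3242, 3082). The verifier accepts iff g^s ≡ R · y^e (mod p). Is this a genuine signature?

genuine

g^s mod p:
Squares mod 3919: 2505^1≡2505, 2505^2≡706, 2505^4≡723, 2505^8≡1502, 2505^16≡2579, 2505^32≡698, 2505^64≡1248, 2505^128≡1661, 2505^256≡3864, 2505^512≡3025, 2505^1024≡3679, 2505^2048≡2734
3082 = 2048 + 1024 + 8 + 2, so 2505^3082 ≡ 2734·3679·1502·706 ≡ 2643 (mod 3919)
R · y^e mod p:
Squares mod 3919: 1246^1≡1246, 1246^2≡592, 1246^4≡1673, 1246^8≡763, 1246^16≡2157, 1246^32≡796, 1246^64≡2657, 1246^128≡1530, 1246^256≡1257, 1246^512≡692, 1246^1024≡746, 1246^2048≡18
3242 = 2048 + 1024 + 128 + 32 + 8 + 2, so 1246^3242 ≡ 18·746·1530·796·763·592 ≡ 3062 (mod 3919)
253·3062 = 774686 ≡ 2643 (mod 3919)
2643 ≡ 2643 (mod 3919); signature holds.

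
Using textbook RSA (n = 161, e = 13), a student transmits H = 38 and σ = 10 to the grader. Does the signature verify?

verifies

σ^2 ≡ 10^2 = 100
σ^4 ≡ 100^2 = 10000 ≡ 18
σ^8 ≡ 18^2 = 324 ≡ 2
13 = 8 + 4 + 1, so σ^13 ≡ 2·18·10 ≡ 38 (mod 161)
σ^13 mod 161 = 38 matches H.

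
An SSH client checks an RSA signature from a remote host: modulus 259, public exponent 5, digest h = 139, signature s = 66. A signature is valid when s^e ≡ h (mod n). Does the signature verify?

s^2 ≡ 66^2 = 4356 ≡ 212
s^4 ≡ 212^2 = 44944 ≡ 137
5 = 4 + 1, so s^5 ≡ 137·66 ≡ 236 (mod 259)
The recovered value 236 does not match the digest 139.

does not verify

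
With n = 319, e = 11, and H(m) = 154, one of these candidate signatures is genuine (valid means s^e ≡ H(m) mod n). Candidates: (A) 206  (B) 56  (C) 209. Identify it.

C

Candidate A: 206^11 mod 319 = 305
Candidate B: 56^11 mod 319 = 243
Candidate C: 209^11 mod 319 = 154
  → matches H(m) = 154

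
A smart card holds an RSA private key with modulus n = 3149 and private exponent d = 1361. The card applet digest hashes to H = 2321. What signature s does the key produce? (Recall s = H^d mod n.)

2281

H^2 ≡ 2321^2 = 5387041 ≡ 2251
H^4 ≡ 2251^2 = 5067001 ≡ 260
H^8 ≡ 260^2 = 67600 ≡ 1471
H^16 ≡ 1471^2 = 2163841 ≡ 478
H^32 ≡ 478^2 = 228484 ≡ 1756
H^64 ≡ 1756^2 = 3083536 ≡ 665
H^128 ≡ 665^2 = 442225 ≡ 1365
H^256 ≡ 1365^2 = 1863225 ≡ 2166
H^512 ≡ 2166^2 = 4691556 ≡ 2695
H^1024 ≡ 2695^2 = 7263025 ≡ 1431
1361 = 1024 + 256 + 64 + 16 + 1, so H^1361 ≡ 1431·2166·665·478·2321 ≡ 2281 (mod 3149)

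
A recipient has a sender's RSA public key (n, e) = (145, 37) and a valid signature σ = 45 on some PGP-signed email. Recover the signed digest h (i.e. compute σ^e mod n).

140

Squares mod 145: σ^1≡45, σ^2≡140, σ^4≡25, σ^8≡45, σ^16≡140, σ^32≡25
37 = 32 + 4 + 1, so σ^37 ≡ 25·25·45 ≡ 140 (mod 145)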